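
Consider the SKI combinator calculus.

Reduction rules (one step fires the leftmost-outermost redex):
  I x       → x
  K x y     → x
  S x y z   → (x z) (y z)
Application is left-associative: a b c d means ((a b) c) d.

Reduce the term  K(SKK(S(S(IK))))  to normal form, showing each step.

  start: K(SKK(S(S(IK))))
  [1] K(K(S(S(IK)))(K(S(S(IK)))))
  [2] K(S(S(IK)))
  [3] K(S(SK))

Answer: normal form = K(S(SK))  (in 3 steps)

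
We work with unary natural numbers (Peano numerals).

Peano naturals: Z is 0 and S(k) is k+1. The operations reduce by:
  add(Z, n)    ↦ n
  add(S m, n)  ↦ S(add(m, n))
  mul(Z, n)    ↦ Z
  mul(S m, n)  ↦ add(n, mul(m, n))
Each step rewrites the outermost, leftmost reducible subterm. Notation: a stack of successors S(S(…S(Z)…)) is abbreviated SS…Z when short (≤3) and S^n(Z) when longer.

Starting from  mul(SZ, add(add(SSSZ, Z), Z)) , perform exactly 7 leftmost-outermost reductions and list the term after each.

  start: mul(SZ, add(add(SSSZ, Z), Z))
  →1  add(add(add(SSSZ, Z), Z), mul(Z, add(add(SSSZ, Z), Z)))
  →2  add(add(S(add(SSZ, Z)), Z), mul(Z, add(add(SSSZ, Z), Z)))
  →3  add(S(add(add(SSZ, Z), Z)), mul(Z, add(add(SSSZ, Z), Z)))
  →4  S(add(add(add(SSZ, Z), Z), mul(Z, add(add(SSSZ, Z), Z))))
  →5  S(add(add(S(add(SZ, Z)), Z), mul(Z, add(add(SSSZ, Z), Z))))
  →6  S(add(S(add(add(SZ, Z), Z)), mul(Z, add(add(SSSZ, Z), Z))))
  →7  S(S(add(add(add(SZ, Z), Z), mul(Z, add(add(SSSZ, Z), Z)))))

Answer: after 7 steps: S(S(add(add(add(SZ, Z), Z), mul(Z, add(add(SSSZ, Z), Z)))))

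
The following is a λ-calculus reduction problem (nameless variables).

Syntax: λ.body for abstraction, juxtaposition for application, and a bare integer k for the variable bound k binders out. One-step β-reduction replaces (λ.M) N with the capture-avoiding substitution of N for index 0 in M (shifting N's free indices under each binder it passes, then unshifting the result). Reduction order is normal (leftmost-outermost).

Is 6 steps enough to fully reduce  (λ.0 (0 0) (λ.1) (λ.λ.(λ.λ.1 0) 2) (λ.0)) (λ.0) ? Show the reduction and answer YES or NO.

Answer: YES — reaches normal form λ.0 in 6 ≤ 6 steps

Working:
  start: (λ.0 (0 0) (λ.1) (λ.λ.(λ.λ.1 0) 2) (λ.0)) (λ.0)
  [1] (λ.0) ((λ.0) (λ.0)) (λ.λ.0) (λ.λ.(λ.λ.1 0) (λ.0)) (λ.0)
  [2] (λ.0) (λ.0) (λ.λ.0) (λ.λ.(λ.λ.1 0) (λ.0)) (λ.0)
  [3] (λ.0) (λ.λ.0) (λ.λ.(λ.λ.1 0) (λ.0)) (λ.0)
  [4] (λ.λ.0) (λ.λ.(λ.λ.1 0) (λ.0)) (λ.0)
  [5] (λ.0) (λ.0)
  [6] λ.0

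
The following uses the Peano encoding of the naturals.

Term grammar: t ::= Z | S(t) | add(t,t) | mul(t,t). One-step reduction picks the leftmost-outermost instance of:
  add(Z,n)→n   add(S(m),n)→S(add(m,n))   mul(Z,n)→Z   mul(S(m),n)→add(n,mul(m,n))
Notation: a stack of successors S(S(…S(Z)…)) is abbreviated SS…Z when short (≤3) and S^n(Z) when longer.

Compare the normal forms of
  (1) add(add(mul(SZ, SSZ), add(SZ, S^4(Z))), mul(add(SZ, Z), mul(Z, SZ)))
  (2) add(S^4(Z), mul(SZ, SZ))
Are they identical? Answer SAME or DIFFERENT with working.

Term A:
  start: add(add(mul(SZ, SSZ), add(SZ, S^4(Z))), mul(add(SZ, Z), mul(Z, SZ)))
  →1  add(add(add(SSZ, mul(Z, SSZ)), add(SZ, S^4(Z))), mul(add(SZ, Z), mul(Z, SZ)))
  →2  add(add(S(add(SZ, mul(Z, SSZ))), add(SZ, S^4(Z))), mul(add(SZ, Z), mul(Z, SZ)))
  →3  add(S(add(add(SZ, mul(Z, SSZ)), add(SZ, S^4(Z)))), mul(add(SZ, Z), mul(Z, SZ)))
  →4  S(add(add(add(SZ, mul(Z, SSZ)), add(SZ, S^4(Z))), mul(add(SZ, Z), mul(Z, SZ))))
  →5  S(add(add(S(add(Z, mul(Z, SSZ))), add(SZ, S^4(Z))), mul(add(SZ, Z), mul(Z, SZ))))
  →6  S(add(S(add(add(Z, mul(Z, SSZ)), add(SZ, S^4(Z)))), mul(add(SZ, Z), mul(Z, SZ))))
  →7  S(S(add(add(add(Z, mul(Z, SSZ)), add(SZ, S^4(Z))), mul(add(SZ, Z), mul(Z, SZ)))))
  →8  S(S(add(add(mul(Z, SSZ), add(SZ, S^4(Z))), mul(add(SZ, Z), mul(Z, SZ)))))
  →9  S(S(add(add(Z, add(SZ, S^4(Z))), mul(add(SZ, Z), mul(Z, SZ)))))
  →10  S(S(add(add(SZ, S^4(Z)), mul(add(SZ, Z), mul(Z, SZ)))))
  →11  S(S(add(S(add(Z, S^4(Z))), mul(add(SZ, Z), mul(Z, SZ)))))
  →12  S(S(S(add(add(Z, S^4(Z)), mul(add(SZ, Z), mul(Z, SZ))))))
  →13  S(S(S(add(S^4(Z), mul(add(SZ, Z), mul(Z, SZ))))))
  →14  S(S(S(S(add(SSSZ, mul(add(SZ, Z), mul(Z, SZ)))))))
  →15  S(S(S(S(S(add(SSZ, mul(add(SZ, Z), mul(Z, SZ))))))))
  →16  S(S(S(S(S(S(add(SZ, mul(add(SZ, Z), mul(Z, SZ)))))))))
  →17  S(S(S(S(S(S(S(add(Z, mul(add(SZ, Z), mul(Z, SZ))))))))))
  →18  S(S(S(S(S(S(S(mul(add(SZ, Z), mul(Z, SZ)))))))))
  →19  S(S(S(S(S(S(S(mul(S(add(Z, Z)), mul(Z, SZ)))))))))
  →20  S(S(S(S(S(S(S(add(mul(Z, SZ), mul(add(Z, Z), mul(Z, SZ))))))))))
  →21  S(S(S(S(S(S(S(add(Z, mul(add(Z, Z), mul(Z, SZ))))))))))
  →22  S(S(S(S(S(S(S(mul(add(Z, Z), mul(Z, SZ)))))))))
  →23  S(S(S(S(S(S(S(mul(Z, mul(Z, SZ)))))))))
  →24  S^7(Z)

Term B:
  start: add(S^4(Z), mul(SZ, SZ))
  →1  S(add(SSSZ, mul(SZ, SZ)))
  →2  S(S(add(SSZ, mul(SZ, SZ))))
  →3  S(S(S(add(SZ, mul(SZ, SZ)))))
  →4  S(S(S(S(add(Z, mul(SZ, SZ))))))
  →5  S(S(S(S(mul(SZ, SZ)))))
  →6  S(S(S(S(add(SZ, mul(Z, SZ))))))
  →7  S(S(S(S(S(add(Z, mul(Z, SZ)))))))
  →8  S(S(S(S(S(mul(Z, SZ))))))
  →9  S^5(Z)

Answer: DIFFERENT — A ⇓ S^7(Z), B ⇓ S^5(Z)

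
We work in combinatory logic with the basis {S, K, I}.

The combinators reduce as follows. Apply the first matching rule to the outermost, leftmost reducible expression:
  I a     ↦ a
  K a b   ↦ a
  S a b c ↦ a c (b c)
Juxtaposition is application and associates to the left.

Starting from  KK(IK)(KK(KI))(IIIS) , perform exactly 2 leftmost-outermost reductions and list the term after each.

Answer: after 2 steps: KK(KI)

Reduction:
  start: KK(IK)(KK(KI))(IIIS)
  [1] K(KK(KI))(IIIS)
  [2] KK(KI)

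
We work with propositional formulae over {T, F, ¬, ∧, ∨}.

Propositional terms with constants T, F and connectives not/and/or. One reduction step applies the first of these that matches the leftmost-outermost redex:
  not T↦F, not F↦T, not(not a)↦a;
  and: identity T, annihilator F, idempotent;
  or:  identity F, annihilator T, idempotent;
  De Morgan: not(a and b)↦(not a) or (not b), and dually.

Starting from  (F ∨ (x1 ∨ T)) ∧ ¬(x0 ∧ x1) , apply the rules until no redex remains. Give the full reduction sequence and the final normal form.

Answer: normal form = ¬x0 ∨ ¬x1  (in 4 steps)

Derivation:
  start: (F ∨ (x1 ∨ T)) ∧ ¬(x0 ∧ x1)
  step 1: (x1 ∨ T) ∧ ¬(x0 ∧ x1)
  step 2: T ∧ ¬(x0 ∧ x1)
  step 3: ¬(x0 ∧ x1)
  step 4: ¬x0 ∨ ¬x1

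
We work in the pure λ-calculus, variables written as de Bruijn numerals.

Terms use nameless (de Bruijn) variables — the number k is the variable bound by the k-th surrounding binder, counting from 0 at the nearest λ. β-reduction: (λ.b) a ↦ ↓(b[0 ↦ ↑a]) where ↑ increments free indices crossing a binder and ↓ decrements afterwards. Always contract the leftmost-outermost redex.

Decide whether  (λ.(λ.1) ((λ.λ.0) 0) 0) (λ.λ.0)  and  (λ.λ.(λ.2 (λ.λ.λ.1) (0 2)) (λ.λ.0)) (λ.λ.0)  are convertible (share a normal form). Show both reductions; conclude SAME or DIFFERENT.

Answer: DIFFERENT — A ⇓ λ.0, B ⇓ λ.λ.0

Working:
Term A:
  start: (λ.(λ.1) ((λ.λ.0) 0) 0) (λ.λ.0)
  step 1: (λ.λ.λ.0) ((λ.λ.0) (λ.λ.0)) (λ.λ.0)
  step 2: (λ.λ.0) (λ.λ.0)
  step 3: λ.0

Term B:
  start: (λ.λ.(λ.2 (λ.λ.λ.1) (0 2)) (λ.λ.0)) (λ.λ.0)
  step 1: λ.(λ.(λ.λ.0) (λ.λ.λ.1) (0 (λ.λ.0))) (λ.λ.0)
  step 2: λ.(λ.λ.0) (λ.λ.λ.1) ((λ.λ.0) (λ.λ.0))
  step 3: λ.(λ.0) ((λ.λ.0) (λ.λ.0))
  step 4: λ.(λ.λ.0) (λ.λ.0)
  step 5: λ.λ.0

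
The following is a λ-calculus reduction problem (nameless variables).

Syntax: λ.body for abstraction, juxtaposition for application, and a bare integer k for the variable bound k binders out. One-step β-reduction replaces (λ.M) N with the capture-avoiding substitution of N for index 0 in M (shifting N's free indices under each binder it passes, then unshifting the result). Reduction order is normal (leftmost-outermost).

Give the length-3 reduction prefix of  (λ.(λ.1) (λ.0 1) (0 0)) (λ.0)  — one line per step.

  start: (λ.(λ.1) (λ.0 1) (0 0)) (λ.0)
  step 1: (λ.λ.0) (λ.0 (λ.0)) ((λ.0) (λ.0))
  step 2: (λ.0) ((λ.0) (λ.0))
  step 3: (λ.0) (λ.0)

Answer: after 3 steps: (λ.0) (λ.0)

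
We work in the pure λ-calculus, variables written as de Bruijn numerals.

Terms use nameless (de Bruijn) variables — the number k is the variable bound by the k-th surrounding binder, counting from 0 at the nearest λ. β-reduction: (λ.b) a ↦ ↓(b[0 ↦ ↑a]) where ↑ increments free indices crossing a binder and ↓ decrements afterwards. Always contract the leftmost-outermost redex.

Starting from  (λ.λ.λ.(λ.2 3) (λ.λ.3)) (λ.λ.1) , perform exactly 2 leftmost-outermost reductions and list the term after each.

Answer: after 2 steps: λ.λ.1 (λ.λ.1)

Reduction:
  start: (λ.λ.λ.(λ.2 3) (λ.λ.3)) (λ.λ.1)
  →1  λ.λ.(λ.2 (λ.λ.1)) (λ.λ.3)
  →2  λ.λ.1 (λ.λ.1)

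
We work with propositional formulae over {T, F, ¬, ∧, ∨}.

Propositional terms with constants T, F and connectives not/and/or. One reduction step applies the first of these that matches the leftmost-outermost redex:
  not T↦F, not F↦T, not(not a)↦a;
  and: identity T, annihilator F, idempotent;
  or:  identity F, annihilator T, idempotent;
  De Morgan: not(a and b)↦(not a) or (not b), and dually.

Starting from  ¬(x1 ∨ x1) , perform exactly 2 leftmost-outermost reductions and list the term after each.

Answer: after 2 steps: ¬x1

Working:
  start: ¬(x1 ∨ x1)
  [1] ¬x1 ∧ ¬x1
  [2] ¬x1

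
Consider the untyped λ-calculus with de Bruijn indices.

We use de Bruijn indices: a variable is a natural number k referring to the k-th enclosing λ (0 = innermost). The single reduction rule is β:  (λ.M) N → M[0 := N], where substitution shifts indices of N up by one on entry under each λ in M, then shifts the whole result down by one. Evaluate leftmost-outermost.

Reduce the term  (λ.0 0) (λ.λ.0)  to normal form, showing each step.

Answer: normal form = λ.0  (in 2 steps)

Reduction:
  start: (λ.0 0) (λ.λ.0)
  step 1: (λ.λ.0) (λ.λ.0)
  step 2: λ.0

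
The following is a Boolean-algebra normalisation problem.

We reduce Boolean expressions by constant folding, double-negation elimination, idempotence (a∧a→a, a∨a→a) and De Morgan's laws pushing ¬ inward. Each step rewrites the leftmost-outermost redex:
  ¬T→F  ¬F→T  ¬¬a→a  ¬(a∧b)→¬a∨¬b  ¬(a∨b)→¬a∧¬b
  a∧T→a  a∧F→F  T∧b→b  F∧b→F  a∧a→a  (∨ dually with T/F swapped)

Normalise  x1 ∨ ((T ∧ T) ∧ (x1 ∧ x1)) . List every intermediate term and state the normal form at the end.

  start: x1 ∨ ((T ∧ T) ∧ (x1 ∧ x1))
  [1] x1 ∨ (T ∧ (x1 ∧ x1))
  [2] x1 ∨ (x1 ∧ x1)
  [3] x1 ∨ x1
  [4] x1

Answer: normal form = x1  (in 4 steps)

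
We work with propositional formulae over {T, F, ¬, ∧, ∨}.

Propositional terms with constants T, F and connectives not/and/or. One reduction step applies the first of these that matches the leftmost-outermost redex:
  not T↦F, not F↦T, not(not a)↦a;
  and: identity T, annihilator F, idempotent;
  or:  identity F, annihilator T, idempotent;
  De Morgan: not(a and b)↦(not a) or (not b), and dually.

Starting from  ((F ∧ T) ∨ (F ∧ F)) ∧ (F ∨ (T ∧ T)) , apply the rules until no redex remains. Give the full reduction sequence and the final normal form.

Answer: normal form = F  (in 4 steps)

Derivation:
  start: ((F ∧ T) ∨ (F ∧ F)) ∧ (F ∨ (T ∧ T))
  step 1: (F ∨ (F ∧ F)) ∧ (F ∨ (T ∧ T))
  step 2: (F ∧ F) ∧ (F ∨ (T ∧ T))
  step 3: F ∧ (F ∨ (T ∧ T))
  step 4: F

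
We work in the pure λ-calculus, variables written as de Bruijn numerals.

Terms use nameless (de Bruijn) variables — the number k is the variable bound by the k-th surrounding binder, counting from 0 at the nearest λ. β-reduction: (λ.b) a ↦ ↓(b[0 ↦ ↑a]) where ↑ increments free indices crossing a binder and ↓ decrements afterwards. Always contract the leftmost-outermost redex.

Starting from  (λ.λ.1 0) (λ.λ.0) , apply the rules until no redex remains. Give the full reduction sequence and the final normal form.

Answer: normal form = λ.λ.0  (in 2 steps)

Reduction:
  start: (λ.λ.1 0) (λ.λ.0)
  [1] λ.(λ.λ.0) 0
  [2] λ.λ.0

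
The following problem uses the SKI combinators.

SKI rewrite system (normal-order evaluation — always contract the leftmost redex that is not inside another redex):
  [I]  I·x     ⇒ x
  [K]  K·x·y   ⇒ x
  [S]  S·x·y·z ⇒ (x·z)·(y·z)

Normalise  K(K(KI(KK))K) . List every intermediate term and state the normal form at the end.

  start: K(K(KI(KK))K)
  →1  K(KI(KK))
  →2  KI

Answer: normal form = KI  (in 2 steps)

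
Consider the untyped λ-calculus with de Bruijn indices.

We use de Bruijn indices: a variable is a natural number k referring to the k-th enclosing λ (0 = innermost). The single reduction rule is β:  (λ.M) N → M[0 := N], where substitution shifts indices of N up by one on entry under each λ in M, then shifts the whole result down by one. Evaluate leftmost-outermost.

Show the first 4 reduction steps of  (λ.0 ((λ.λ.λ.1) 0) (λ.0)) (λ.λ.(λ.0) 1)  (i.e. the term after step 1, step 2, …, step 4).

Answer: after 4 steps: (λ.λ.λ.1) (λ.λ.(λ.0) 1)

Working:
  start: (λ.0 ((λ.λ.λ.1) 0) (λ.0)) (λ.λ.(λ.0) 1)
  [1] (λ.λ.(λ.0) 1) ((λ.λ.λ.1) (λ.λ.(λ.0) 1)) (λ.0)
  [2] (λ.(λ.0) ((λ.λ.λ.1) (λ.λ.(λ.0) 1))) (λ.0)
  [3] (λ.0) ((λ.λ.λ.1) (λ.λ.(λ.0) 1))
  [4] (λ.λ.λ.1) (λ.λ.(λ.0) 1)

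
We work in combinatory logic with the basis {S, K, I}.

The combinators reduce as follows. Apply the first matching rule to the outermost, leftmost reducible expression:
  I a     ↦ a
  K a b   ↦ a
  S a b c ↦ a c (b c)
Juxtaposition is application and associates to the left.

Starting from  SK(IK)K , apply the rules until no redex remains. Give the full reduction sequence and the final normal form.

Answer: normal form = K  (in 2 steps)

Working:
  start: SK(IK)K
  [1] KK(IKK)
  [2] K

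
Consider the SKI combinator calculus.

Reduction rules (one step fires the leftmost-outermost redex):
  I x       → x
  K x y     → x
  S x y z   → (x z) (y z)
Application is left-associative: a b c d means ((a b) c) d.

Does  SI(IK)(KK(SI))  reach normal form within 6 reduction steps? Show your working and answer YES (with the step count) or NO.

Answer: YES — reaches normal form K(KK) in 5 ≤ 6 steps

Reduction:
  start: SI(IK)(KK(SI))
  step 1: I(KK(SI))(IK(KK(SI)))
  step 2: KK(SI)(IK(KK(SI)))
  step 3: K(IK(KK(SI)))
  step 4: K(K(KK(SI)))
  step 5: K(KK)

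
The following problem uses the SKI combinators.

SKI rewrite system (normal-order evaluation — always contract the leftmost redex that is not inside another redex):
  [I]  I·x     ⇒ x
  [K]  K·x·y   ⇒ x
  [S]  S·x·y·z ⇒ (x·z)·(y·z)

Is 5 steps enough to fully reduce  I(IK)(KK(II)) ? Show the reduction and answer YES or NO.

Answer: YES — reaches normal form KK in 3 ≤ 5 steps

Derivation:
  start: I(IK)(KK(II))
  step 1: IK(KK(II))
  step 2: K(KK(II))
  step 3: KK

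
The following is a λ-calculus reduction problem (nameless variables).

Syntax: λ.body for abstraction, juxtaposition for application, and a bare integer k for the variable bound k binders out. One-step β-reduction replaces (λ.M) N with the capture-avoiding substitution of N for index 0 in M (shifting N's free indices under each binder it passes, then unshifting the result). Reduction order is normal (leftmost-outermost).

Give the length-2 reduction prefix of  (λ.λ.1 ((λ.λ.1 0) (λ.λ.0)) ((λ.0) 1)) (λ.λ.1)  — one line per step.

  start: (λ.λ.1 ((λ.λ.1 0) (λ.λ.0)) ((λ.0) 1)) (λ.λ.1)
  step 1: λ.(λ.λ.1) ((λ.λ.1 0) (λ.λ.0)) ((λ.0) (λ.λ.1))
  step 2: λ.(λ.(λ.λ.1 0) (λ.λ.0)) ((λ.0) (λ.λ.1))

Answer: after 2 steps: λ.(λ.(λ.λ.1 0) (λ.λ.0)) ((λ.0) (λ.λ.1))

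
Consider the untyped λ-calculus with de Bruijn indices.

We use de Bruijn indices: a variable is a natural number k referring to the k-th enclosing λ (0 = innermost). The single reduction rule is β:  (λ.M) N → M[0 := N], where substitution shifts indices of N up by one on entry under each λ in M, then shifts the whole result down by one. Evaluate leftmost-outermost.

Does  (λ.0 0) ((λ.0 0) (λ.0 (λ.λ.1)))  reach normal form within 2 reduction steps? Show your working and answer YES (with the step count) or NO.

Answer: NO — after 2 steps the term is (λ.0 (λ.λ.1)) (λ.0 (λ.λ.1)) ((λ.0 0) (λ.0 (λ.λ.1))), not yet normal

Reduction:
  start: (λ.0 0) ((λ.0 0) (λ.0 (λ.λ.1)))
  step 1: (λ.0 0) (λ.0 (λ.λ.1)) ((λ.0 0) (λ.0 (λ.λ.1)))
  step 2: (λ.0 (λ.λ.1)) (λ.0 (λ.λ.1)) ((λ.0 0) (λ.0 (λ.λ.1)))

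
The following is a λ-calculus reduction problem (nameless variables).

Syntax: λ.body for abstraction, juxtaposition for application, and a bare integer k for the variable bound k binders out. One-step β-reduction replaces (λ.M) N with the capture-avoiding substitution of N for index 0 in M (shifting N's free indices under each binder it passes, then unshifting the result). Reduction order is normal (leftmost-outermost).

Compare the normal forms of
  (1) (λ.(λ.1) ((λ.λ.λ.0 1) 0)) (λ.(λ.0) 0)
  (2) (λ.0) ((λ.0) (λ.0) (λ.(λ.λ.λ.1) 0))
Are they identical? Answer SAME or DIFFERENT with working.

Answer: DIFFERENT — A ⇓ λ.0, B ⇓ λ.λ.λ.1

Derivation:
Term A:
  start: (λ.(λ.1) ((λ.λ.λ.0 1) 0)) (λ.(λ.0) 0)
  [1] (λ.λ.(λ.0) 0) ((λ.λ.λ.0 1) (λ.(λ.0) 0))
  [2] λ.(λ.0) 0
  [3] λ.0

Term B:
  start: (λ.0) ((λ.0) (λ.0) (λ.(λ.λ.λ.1) 0))
  [1] (λ.0) (λ.0) (λ.(λ.λ.λ.1) 0)
  [2] (λ.0) (λ.(λ.λ.λ.1) 0)
  [3] λ.(λ.λ.λ.1) 0
  [4] λ.λ.λ.1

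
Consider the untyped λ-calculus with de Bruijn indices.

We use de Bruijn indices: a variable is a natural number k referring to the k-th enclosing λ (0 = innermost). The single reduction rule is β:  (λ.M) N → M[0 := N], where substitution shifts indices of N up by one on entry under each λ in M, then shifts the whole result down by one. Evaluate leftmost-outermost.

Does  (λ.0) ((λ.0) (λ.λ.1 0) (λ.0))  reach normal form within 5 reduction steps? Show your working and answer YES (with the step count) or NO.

Answer: YES — reaches normal form λ.0 in 4 ≤ 5 steps

Derivation:
  start: (λ.0) ((λ.0) (λ.λ.1 0) (λ.0))
  [1] (λ.0) (λ.λ.1 0) (λ.0)
  [2] (λ.λ.1 0) (λ.0)
  [3] λ.(λ.0) 0
  [4] λ.0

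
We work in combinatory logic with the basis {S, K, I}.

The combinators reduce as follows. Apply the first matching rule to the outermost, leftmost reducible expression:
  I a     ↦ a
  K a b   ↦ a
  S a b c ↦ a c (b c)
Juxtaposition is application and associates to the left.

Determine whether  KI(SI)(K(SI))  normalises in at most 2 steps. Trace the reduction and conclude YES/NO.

  start: KI(SI)(K(SI))
  step 1: I(K(SI))
  step 2: K(SI)

Answer: YES — reaches normal form K(SI) in 2 ≤ 2 steps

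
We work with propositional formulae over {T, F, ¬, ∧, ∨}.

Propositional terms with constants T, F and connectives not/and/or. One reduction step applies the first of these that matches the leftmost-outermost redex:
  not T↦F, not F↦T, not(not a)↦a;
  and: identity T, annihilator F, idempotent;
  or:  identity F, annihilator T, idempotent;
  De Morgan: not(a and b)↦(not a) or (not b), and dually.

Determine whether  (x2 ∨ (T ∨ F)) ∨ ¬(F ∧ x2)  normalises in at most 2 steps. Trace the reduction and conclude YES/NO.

  start: (x2 ∨ (T ∨ F)) ∨ ¬(F ∧ x2)
  [1] (x2 ∨ T) ∨ ¬(F ∧ x2)
  [2] T ∨ ¬(F ∧ x2)

Answer: NO — after 2 steps the term is T ∨ ¬(F ∧ x2), not yet normal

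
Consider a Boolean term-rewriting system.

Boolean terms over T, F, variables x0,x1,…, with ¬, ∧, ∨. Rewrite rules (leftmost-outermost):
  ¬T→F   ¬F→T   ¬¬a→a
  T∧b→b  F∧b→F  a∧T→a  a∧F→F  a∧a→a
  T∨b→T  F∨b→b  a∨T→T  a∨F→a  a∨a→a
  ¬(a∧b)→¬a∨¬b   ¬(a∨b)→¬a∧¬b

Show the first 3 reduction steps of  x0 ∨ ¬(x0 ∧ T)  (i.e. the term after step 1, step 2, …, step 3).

Answer: after 3 steps: x0 ∨ ¬x0

Derivation:
  start: x0 ∨ ¬(x0 ∧ T)
  step 1: x0 ∨ (¬x0 ∨ ¬T)
  step 2: x0 ∨ (¬x0 ∨ F)
  step 3: x0 ∨ ¬x0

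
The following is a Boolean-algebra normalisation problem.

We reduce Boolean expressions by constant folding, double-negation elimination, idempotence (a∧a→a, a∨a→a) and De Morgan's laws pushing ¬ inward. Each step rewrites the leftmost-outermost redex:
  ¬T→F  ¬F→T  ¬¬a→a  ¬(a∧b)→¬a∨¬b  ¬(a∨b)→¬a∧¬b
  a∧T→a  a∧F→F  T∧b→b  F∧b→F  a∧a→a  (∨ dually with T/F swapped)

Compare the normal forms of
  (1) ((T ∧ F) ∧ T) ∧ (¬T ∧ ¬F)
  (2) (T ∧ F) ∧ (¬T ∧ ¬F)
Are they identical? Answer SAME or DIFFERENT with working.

Answer: SAME — A ⇓ F, B ⇓ F

Reduction:
Term A:
  start: ((T ∧ F) ∧ T) ∧ (¬T ∧ ¬F)
  [1] (T ∧ F) ∧ (¬T ∧ ¬F)
  [2] F ∧ (¬T ∧ ¬F)
  [3] F

Term B:
  start: (T ∧ F) ∧ (¬T ∧ ¬F)
  [1] F ∧ (¬T ∧ ¬F)
  [2] F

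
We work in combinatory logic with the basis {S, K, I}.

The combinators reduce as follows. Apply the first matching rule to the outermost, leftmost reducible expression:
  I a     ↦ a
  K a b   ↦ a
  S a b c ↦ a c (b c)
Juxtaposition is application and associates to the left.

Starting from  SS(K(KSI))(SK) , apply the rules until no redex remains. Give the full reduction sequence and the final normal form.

  start: SS(K(KSI))(SK)
  →1  S(SK)(K(KSI)(SK))
  →2  S(SK)(KSI)
  →3  S(SK)S

Answer: normal form = S(SK)S  (in 3 steps)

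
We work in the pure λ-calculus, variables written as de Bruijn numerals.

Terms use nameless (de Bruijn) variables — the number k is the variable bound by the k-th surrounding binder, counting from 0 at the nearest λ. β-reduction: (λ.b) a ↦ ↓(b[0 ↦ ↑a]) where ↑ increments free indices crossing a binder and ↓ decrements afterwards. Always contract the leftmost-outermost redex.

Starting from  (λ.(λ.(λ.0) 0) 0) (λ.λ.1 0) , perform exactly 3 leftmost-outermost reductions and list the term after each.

  start: (λ.(λ.(λ.0) 0) 0) (λ.λ.1 0)
  step 1: (λ.(λ.0) 0) (λ.λ.1 0)
  step 2: (λ.0) (λ.λ.1 0)
  step 3: λ.λ.1 0

Answer: after 3 steps: λ.λ.1 0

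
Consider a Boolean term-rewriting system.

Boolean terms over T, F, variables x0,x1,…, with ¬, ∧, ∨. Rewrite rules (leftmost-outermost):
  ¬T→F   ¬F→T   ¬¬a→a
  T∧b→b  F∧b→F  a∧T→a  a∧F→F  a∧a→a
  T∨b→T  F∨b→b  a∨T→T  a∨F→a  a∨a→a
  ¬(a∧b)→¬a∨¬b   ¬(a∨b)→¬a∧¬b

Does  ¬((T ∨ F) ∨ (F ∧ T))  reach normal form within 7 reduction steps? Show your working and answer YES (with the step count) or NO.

Answer: YES — reaches normal form F in 5 ≤ 7 steps

Reduction:
  start: ¬((T ∨ F) ∨ (F ∧ T))
  →1  ¬(T ∨ F) ∧ ¬(F ∧ T)
  →2  (¬T ∧ ¬F) ∧ ¬(F ∧ T)
  →3  (F ∧ ¬F) ∧ ¬(F ∧ T)
  →4  F ∧ ¬(F ∧ T)
  →5  F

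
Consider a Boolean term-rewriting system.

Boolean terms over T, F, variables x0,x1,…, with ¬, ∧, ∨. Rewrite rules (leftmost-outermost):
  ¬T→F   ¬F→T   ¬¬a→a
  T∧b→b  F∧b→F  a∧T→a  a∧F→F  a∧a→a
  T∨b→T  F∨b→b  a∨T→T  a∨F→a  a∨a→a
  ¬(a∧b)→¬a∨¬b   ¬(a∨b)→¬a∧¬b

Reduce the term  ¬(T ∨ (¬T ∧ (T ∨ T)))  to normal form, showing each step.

Answer: normal form = F  (in 3 steps)

Working:
  start: ¬(T ∨ (¬T ∧ (T ∨ T)))
  step 1: ¬T ∧ ¬(¬T ∧ (T ∨ T))
  step 2: F ∧ ¬(¬T ∧ (T ∨ T))
  step 3: F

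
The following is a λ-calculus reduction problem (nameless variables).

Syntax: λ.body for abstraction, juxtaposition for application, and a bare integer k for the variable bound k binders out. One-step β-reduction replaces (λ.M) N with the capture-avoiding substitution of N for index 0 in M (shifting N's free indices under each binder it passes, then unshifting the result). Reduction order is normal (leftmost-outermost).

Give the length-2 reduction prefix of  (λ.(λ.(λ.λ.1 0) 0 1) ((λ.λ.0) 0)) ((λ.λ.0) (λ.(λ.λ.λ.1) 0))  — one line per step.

Answer: after 2 steps: (λ.λ.1 0) ((λ.λ.0) ((λ.λ.0) (λ.(λ.λ.λ.1) 0))) ((λ.λ.0) (λ.(λ.λ.λ.1) 0))

Reduction:
  start: (λ.(λ.(λ.λ.1 0) 0 1) ((λ.λ.0) 0)) ((λ.λ.0) (λ.(λ.λ.λ.1) 0))
  →1  (λ.(λ.λ.1 0) 0 ((λ.λ.0) (λ.(λ.λ.λ.1) 0))) ((λ.λ.0) ((λ.λ.0) (λ.(λ.λ.λ.1) 0)))
  →2  (λ.λ.1 0) ((λ.λ.0) ((λ.λ.0) (λ.(λ.λ.λ.1) 0))) ((λ.λ.0) (λ.(λ.λ.λ.1) 0))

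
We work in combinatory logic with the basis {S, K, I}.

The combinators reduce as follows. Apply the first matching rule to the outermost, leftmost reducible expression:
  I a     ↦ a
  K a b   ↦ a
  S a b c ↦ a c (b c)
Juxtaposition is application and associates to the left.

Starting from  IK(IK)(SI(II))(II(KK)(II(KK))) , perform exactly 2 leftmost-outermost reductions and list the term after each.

  start: IK(IK)(SI(II))(II(KK)(II(KK)))
  →1  K(IK)(SI(II))(II(KK)(II(KK)))
  →2  IK(II(KK)(II(KK)))

Answer: after 2 steps: IK(II(KK)(II(KK)))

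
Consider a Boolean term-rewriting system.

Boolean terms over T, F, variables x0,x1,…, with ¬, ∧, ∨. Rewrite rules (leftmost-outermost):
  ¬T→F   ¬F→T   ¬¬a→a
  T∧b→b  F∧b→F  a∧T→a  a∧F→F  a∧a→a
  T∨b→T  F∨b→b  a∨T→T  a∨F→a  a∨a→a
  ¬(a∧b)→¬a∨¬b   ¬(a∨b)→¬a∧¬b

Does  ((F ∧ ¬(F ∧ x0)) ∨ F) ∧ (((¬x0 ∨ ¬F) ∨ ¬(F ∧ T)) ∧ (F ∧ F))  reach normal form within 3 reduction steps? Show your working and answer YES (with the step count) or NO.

  start: ((F ∧ ¬(F ∧ x0)) ∨ F) ∧ (((¬x0 ∨ ¬F) ∨ ¬(F ∧ T)) ∧ (F ∧ F))
  →1  (F ∧ ¬(F ∧ x0)) ∧ (((¬x0 ∨ ¬F) ∨ ¬(F ∧ T)) ∧ (F ∧ F))
  →2  F ∧ (((¬x0 ∨ ¬F) ∨ ¬(F ∧ T)) ∧ (F ∧ F))
  →3  F

Answer: YES — reaches normal form F in 3 ≤ 3 steps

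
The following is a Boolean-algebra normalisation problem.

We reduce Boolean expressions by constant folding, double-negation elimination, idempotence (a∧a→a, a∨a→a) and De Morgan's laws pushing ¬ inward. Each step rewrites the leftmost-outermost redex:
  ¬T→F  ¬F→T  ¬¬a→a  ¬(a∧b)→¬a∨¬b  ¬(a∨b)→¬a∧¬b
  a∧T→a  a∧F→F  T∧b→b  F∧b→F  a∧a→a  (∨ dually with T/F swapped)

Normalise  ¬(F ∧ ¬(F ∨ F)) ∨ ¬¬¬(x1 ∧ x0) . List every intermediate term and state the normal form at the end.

Answer: normal form = T  (in 4 steps)

Derivation:
  start: ¬(F ∧ ¬(F ∨ F)) ∨ ¬¬¬(x1 ∧ x0)
  step 1: (¬F ∨ ¬¬(F ∨ F)) ∨ ¬¬¬(x1 ∧ x0)
  step 2: (T ∨ ¬¬(F ∨ F)) ∨ ¬¬¬(x1 ∧ x0)
  step 3: T ∨ ¬¬¬(x1 ∧ x0)
  step 4: T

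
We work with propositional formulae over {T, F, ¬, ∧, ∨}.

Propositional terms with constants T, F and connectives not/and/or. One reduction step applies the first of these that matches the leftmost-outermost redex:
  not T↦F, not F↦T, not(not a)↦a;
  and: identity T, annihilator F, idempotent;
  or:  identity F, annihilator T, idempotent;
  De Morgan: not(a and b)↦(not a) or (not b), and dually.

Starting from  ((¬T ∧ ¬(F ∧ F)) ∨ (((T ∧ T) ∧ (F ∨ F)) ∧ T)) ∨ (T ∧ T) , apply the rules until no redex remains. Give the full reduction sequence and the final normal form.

  start: ((¬T ∧ ¬(F ∧ F)) ∨ (((T ∧ T) ∧ (F ∨ F)) ∧ T)) ∨ (T ∧ T)
  step 1: ((F ∧ ¬(F ∧ F)) ∨ (((T ∧ T) ∧ (F ∨ F)) ∧ T)) ∨ (T ∧ T)
  step 2: (F ∨ (((T ∧ T) ∧ (F ∨ F)) ∧ T)) ∨ (T ∧ T)
  step 3: (((T ∧ T) ∧ (F ∨ F)) ∧ T) ∨ (T ∧ T)
  step 4: ((T ∧ T) ∧ (F ∨ F)) ∨ (T ∧ T)
  step 5: (T ∧ (F ∨ F)) ∨ (T ∧ T)
  step 6: (F ∨ F) ∨ (T ∧ T)
  step 7: F ∨ (T ∧ T)
  step 8: T ∧ T
  step 9: T

Answer: normal form = T  (in 9 steps)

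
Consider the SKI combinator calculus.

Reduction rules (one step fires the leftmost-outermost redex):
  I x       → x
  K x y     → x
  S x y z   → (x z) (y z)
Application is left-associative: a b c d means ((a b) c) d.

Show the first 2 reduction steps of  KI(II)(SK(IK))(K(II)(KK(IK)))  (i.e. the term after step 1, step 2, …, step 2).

  start: KI(II)(SK(IK))(K(II)(KK(IK)))
  step 1: I(SK(IK))(K(II)(KK(IK)))
  step 2: SK(IK)(K(II)(KK(IK)))

Answer: after 2 steps: SK(IK)(K(II)(KK(IK)))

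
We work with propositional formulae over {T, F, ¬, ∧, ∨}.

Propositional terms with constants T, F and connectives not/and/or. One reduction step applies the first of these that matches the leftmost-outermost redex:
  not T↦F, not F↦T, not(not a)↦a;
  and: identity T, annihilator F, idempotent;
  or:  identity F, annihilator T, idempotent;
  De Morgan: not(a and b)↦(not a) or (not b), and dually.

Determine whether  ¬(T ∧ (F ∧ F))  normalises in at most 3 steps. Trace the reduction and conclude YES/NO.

  start: ¬(T ∧ (F ∧ F))
  [1] ¬T ∨ ¬(F ∧ F)
  [2] F ∨ ¬(F ∧ F)
  [3] ¬(F ∧ F)

Answer: NO — after 3 steps the term is ¬(F ∧ F), not yet normal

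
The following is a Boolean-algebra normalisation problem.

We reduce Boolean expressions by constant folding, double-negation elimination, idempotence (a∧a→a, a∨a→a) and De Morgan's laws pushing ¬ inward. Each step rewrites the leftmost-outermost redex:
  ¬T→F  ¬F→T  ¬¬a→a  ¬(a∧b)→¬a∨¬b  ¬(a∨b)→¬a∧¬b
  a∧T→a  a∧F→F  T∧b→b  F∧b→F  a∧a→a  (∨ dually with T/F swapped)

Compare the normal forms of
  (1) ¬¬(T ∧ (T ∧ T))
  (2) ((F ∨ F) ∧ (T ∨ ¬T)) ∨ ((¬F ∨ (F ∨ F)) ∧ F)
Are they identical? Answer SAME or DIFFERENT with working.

Term A:
  start: ¬¬(T ∧ (T ∧ T))
  step 1: T ∧ (T ∧ T)
  step 2: T ∧ T
  step 3: T

Term B:
  start: ((F ∨ F) ∧ (T ∨ ¬T)) ∨ ((¬F ∨ (F ∨ F)) ∧ F)
  step 1: (F ∧ (T ∨ ¬T)) ∨ ((¬F ∨ (F ∨ F)) ∧ F)
  step 2: F ∨ ((¬F ∨ (F ∨ F)) ∧ F)
  step 3: (¬F ∨ (F ∨ F)) ∧ F
  step 4: F

Answer: DIFFERENT — A ⇓ T, B ⇓ F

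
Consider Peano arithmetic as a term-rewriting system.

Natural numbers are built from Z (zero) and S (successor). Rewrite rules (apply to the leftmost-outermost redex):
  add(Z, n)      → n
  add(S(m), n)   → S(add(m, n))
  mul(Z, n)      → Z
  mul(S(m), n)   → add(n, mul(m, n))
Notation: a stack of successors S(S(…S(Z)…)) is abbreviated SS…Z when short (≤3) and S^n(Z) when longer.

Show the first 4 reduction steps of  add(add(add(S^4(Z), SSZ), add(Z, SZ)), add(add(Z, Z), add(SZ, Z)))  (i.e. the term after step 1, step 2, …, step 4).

Answer: after 4 steps: S(add(add(S(add(SSZ, SSZ)), add(Z, SZ)), add(add(Z, Z), add(SZ, Z))))

Working:
  start: add(add(add(S^4(Z), SSZ), add(Z, SZ)), add(add(Z, Z), add(SZ, Z)))
  step 1: add(add(S(add(SSSZ, SSZ)), add(Z, SZ)), add(add(Z, Z), add(SZ, Z)))
  step 2: add(S(add(add(SSSZ, SSZ), add(Z, SZ))), add(add(Z, Z), add(SZ, Z)))
  step 3: S(add(add(add(SSSZ, SSZ), add(Z, SZ)), add(add(Z, Z), add(SZ, Z))))
  step 4: S(add(add(S(add(SSZ, SSZ)), add(Z, SZ)), add(add(Z, Z), add(SZ, Z))))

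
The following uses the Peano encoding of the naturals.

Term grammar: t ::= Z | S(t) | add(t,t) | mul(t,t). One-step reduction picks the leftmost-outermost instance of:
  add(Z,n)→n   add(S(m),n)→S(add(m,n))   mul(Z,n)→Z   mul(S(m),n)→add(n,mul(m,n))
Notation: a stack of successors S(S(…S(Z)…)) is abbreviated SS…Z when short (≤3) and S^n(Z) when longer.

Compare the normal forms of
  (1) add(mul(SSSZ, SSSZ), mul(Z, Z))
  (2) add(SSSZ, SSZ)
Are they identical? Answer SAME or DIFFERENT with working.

Term A:
  start: add(mul(SSSZ, SSSZ), mul(Z, Z))
  step 1: add(add(SSSZ, mul(SSZ, SSSZ)), mul(Z, Z))
  step 2: add(S(add(SSZ, mul(SSZ, SSSZ))), mul(Z, Z))
  step 3: S(add(add(SSZ, mul(SSZ, SSSZ)), mul(Z, Z)))
  step 4: S(add(S(add(SZ, mul(SSZ, SSSZ))), mul(Z, Z)))
  step 5: S(S(add(add(SZ, mul(SSZ, SSSZ)), mul(Z, Z))))
  step 6: S(S(add(S(add(Z, mul(SSZ, SSSZ))), mul(Z, Z))))
  step 7: S(S(S(add(add(Z, mul(SSZ, SSSZ)), mul(Z, Z)))))
  step 8: S(S(S(add(mul(SSZ, SSSZ), mul(Z, Z)))))
  step 9: S(S(S(add(add(SSSZ, mul(SZ, SSSZ)), mul(Z, Z)))))
  step 10: S(S(S(add(S(add(SSZ, mul(SZ, SSSZ))), mul(Z, Z)))))
  step 11: S(S(S(S(add(add(SSZ, mul(SZ, SSSZ)), mul(Z, Z))))))
  step 12: S(S(S(S(add(S(add(SZ, mul(SZ, SSSZ))), mul(Z, Z))))))
  step 13: S(S(S(S(S(add(add(SZ, mul(SZ, SSSZ)), mul(Z, Z)))))))
  step 14: S(S(S(S(S(add(S(add(Z, mul(SZ, SSSZ))), mul(Z, Z)))))))
  step 15: S(S(S(S(S(S(add(add(Z, mul(SZ, SSSZ)), mul(Z, Z))))))))
  step 16: S(S(S(S(S(S(add(mul(SZ, SSSZ), mul(Z, Z))))))))
  step 17: S(S(S(S(S(S(add(add(SSSZ, mul(Z, SSSZ)), mul(Z, Z))))))))
  step 18: S(S(S(S(S(S(add(S(add(SSZ, mul(Z, SSSZ))), mul(Z, Z))))))))
  step 19: S(S(S(S(S(S(S(add(add(SSZ, mul(Z, SSSZ)), mul(Z, Z)))))))))
  step 20: S(S(S(S(S(S(S(add(S(add(SZ, mul(Z, SSSZ))), mul(Z, Z)))))))))
  step 21: S(S(S(S(S(S(S(S(add(add(SZ, mul(Z, SSSZ)), mul(Z, Z))))))))))
  step 22: S(S(S(S(S(S(S(S(add(S(add(Z, mul(Z, SSSZ))), mul(Z, Z))))))))))
  step 23: S(S(S(S(S(S(S(S(S(add(add(Z, mul(Z, SSSZ)), mul(Z, Z)))))))))))
  step 24: S(S(S(S(S(S(S(S(S(add(mul(Z, SSSZ), mul(Z, Z)))))))))))
  step 25: S(S(S(S(S(S(S(S(S(add(Z, mul(Z, Z)))))))))))
  step 26: S(S(S(S(S(S(S(S(S(mul(Z, Z))))))))))
  step 27: S^9(Z)

Term B:
  start: add(SSSZ, SSZ)
  step 1: S(add(SSZ, SSZ))
  step 2: S(S(add(SZ, SSZ)))
  step 3: S(S(S(add(Z, SSZ))))
  step 4: S^5(Z)

Answer: DIFFERENT — A ⇓ S^9(Z), B ⇓ S^5(Z)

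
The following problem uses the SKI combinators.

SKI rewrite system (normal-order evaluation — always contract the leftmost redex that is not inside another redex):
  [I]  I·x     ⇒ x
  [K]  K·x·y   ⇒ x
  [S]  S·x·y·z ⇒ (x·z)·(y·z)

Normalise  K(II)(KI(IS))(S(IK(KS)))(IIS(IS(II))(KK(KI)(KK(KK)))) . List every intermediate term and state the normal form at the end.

  start: K(II)(KI(IS))(S(IK(KS)))(IIS(IS(II))(KK(KI)(KK(KK))))
  step 1: II(S(IK(KS)))(IIS(IS(II))(KK(KI)(KK(KK))))
  step 2: I(S(IK(KS)))(IIS(IS(II))(KK(KI)(KK(KK))))
  step 3: S(IK(KS))(IIS(IS(II))(KK(KI)(KK(KK))))
  step 4: S(K(KS))(IIS(IS(II))(KK(KI)(KK(KK))))
  step 5: S(K(KS))(IS(IS(II))(KK(KI)(KK(KK))))
  step 6: S(K(KS))(S(IS(II))(KK(KI)(KK(KK))))
  step 7: S(K(KS))(S(S(II))(KK(KI)(KK(KK))))
  step 8: S(K(KS))(S(SI)(KK(KI)(KK(KK))))
  step 9: S(K(KS))(S(SI)(K(KK(KK))))
  step 10: S(K(KS))(S(SI)(KK))

Answer: normal form = S(K(KS))(S(SI)(KK))  (in 10 steps)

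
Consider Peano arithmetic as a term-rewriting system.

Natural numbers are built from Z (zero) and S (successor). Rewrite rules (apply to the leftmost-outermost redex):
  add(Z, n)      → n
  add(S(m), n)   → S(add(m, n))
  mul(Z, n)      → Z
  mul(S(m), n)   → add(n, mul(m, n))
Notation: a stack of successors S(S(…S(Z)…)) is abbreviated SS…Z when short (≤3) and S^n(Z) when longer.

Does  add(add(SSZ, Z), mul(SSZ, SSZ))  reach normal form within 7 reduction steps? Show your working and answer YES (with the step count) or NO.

  start: add(add(SSZ, Z), mul(SSZ, SSZ))
  →1  add(S(add(SZ, Z)), mul(SSZ, SSZ))
  →2  S(add(add(SZ, Z), mul(SSZ, SSZ)))
  →3  S(add(S(add(Z, Z)), mul(SSZ, SSZ)))
  →4  S(S(add(add(Z, Z), mul(SSZ, SSZ))))
  →5  S(S(add(Z, mul(SSZ, SSZ))))
  →6  S(S(mul(SSZ, SSZ)))
  →7  S(S(add(SSZ, mul(SZ, SSZ))))

Answer: NO — after 7 steps the term is S(S(add(SSZ, mul(SZ, SSZ)))), not yet normal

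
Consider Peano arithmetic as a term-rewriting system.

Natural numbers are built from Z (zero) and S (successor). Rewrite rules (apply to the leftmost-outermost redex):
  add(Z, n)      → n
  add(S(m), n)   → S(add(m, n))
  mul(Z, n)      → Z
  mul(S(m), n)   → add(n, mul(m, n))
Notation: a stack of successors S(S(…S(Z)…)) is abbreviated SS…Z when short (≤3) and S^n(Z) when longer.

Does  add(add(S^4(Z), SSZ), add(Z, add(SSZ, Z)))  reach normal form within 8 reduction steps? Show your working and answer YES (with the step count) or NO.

Answer: NO — after 8 steps the term is S(S(S(S(add(add(Z, SSZ), add(Z, add(SSZ, Z))))))), not yet normal

Reduction:
  start: add(add(S^4(Z), SSZ), add(Z, add(SSZ, Z)))
  [1] add(S(add(SSSZ, SSZ)), add(Z, add(SSZ, Z)))
  [2] S(add(add(SSSZ, SSZ), add(Z, add(SSZ, Z))))
  [3] S(add(S(add(SSZ, SSZ)), add(Z, add(SSZ, Z))))
  [4] S(S(add(add(SSZ, SSZ), add(Z, add(SSZ, Z)))))
  [5] S(S(add(S(add(SZ, SSZ)), add(Z, add(SSZ, Z)))))
  [6] S(S(S(add(add(SZ, SSZ), add(Z, add(SSZ, Z))))))
  [7] S(S(S(add(S(add(Z, SSZ)), add(Z, add(SSZ, Z))))))
  [8] S(S(S(S(add(add(Z, SSZ), add(Z, add(SSZ, Z)))))))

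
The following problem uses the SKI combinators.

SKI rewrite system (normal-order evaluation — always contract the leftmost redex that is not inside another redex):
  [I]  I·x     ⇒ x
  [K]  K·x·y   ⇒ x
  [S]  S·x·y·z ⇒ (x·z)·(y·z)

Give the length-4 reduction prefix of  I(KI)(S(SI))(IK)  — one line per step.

  start: I(KI)(S(SI))(IK)
  step 1: KI(S(SI))(IK)
  step 2: I(IK)
  step 3: IK
  step 4: K

Answer: after 4 steps: K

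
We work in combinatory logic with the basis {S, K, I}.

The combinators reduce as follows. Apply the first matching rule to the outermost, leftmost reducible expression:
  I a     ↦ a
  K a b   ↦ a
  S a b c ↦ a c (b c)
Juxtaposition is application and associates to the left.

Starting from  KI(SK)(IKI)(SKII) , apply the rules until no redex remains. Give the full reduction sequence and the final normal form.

  start: KI(SK)(IKI)(SKII)
  step 1: I(IKI)(SKII)
  step 2: IKI(SKII)
  step 3: KI(SKII)
  step 4: I

Answer: normal form = I  (in 4 steps)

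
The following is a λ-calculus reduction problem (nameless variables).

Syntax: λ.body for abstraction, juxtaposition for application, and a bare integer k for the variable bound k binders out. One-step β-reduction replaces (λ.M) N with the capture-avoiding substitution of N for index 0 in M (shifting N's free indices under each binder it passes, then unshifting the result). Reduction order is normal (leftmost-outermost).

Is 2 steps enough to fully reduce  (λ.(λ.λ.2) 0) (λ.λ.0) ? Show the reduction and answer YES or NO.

Answer: YES — reaches normal form λ.λ.λ.0 in 2 ≤ 2 steps

Reduction:
  start: (λ.(λ.λ.2) 0) (λ.λ.0)
  step 1: (λ.λ.λ.λ.0) (λ.λ.0)
  step 2: λ.λ.λ.0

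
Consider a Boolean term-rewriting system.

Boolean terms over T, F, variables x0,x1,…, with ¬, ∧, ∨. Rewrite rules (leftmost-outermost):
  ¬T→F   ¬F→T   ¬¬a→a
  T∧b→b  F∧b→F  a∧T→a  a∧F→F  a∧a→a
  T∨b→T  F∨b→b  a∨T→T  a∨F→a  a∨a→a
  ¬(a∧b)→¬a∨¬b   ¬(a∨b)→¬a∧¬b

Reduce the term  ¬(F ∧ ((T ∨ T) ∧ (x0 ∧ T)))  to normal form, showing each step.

Answer: normal form = T  (in 3 steps)

Derivation:
  start: ¬(F ∧ ((T ∨ T) ∧ (x0 ∧ T)))
  step 1: ¬F ∨ ¬((T ∨ T) ∧ (x0 ∧ T))
  step 2: T ∨ ¬((T ∨ T) ∧ (x0 ∧ T))
  step 3: T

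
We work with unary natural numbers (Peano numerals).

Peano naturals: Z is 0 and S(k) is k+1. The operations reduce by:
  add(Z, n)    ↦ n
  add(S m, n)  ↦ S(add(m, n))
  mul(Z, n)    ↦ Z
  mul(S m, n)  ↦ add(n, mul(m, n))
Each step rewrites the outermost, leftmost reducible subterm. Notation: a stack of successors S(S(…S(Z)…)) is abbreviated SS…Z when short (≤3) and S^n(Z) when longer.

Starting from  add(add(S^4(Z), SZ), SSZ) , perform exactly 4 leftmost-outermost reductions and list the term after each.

  start: add(add(S^4(Z), SZ), SSZ)
  step 1: add(S(add(SSSZ, SZ)), SSZ)
  step 2: S(add(add(SSSZ, SZ), SSZ))
  step 3: S(add(S(add(SSZ, SZ)), SSZ))
  step 4: S(S(add(add(SSZ, SZ), SSZ)))

Answer: after 4 steps: S(S(add(add(SSZ, SZ), SSZ)))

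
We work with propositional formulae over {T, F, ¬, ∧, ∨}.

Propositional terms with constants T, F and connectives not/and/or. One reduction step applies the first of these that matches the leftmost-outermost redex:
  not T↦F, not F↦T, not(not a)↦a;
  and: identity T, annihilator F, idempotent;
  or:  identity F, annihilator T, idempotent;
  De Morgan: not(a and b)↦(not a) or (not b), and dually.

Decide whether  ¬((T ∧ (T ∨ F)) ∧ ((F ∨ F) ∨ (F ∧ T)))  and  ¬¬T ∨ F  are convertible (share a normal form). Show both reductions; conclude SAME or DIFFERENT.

Term A:
  start: ¬((T ∧ (T ∨ F)) ∧ ((F ∨ F) ∨ (F ∧ T)))
  step 1: ¬(T ∧ (T ∨ F)) ∨ ¬((F ∨ F) ∨ (F ∧ T))
  step 2: (¬T ∨ ¬(T ∨ F)) ∨ ¬((F ∨ F) ∨ (F ∧ T))
  step 3: (F ∨ ¬(T ∨ F)) ∨ ¬((F ∨ F) ∨ (F ∧ T))
  step 4: ¬(T ∨ F) ∨ ¬((F ∨ F) ∨ (F ∧ T))
  step 5: (¬T ∧ ¬F) ∨ ¬((F ∨ F) ∨ (F ∧ T))
  step 6: (F ∧ ¬F) ∨ ¬((F ∨ F) ∨ (F ∧ T))
  step 7: F ∨ ¬((F ∨ F) ∨ (F ∧ T))
  step 8: ¬((F ∨ F) ∨ (F ∧ T))
  step 9: ¬(F ∨ F) ∧ ¬(F ∧ T)
  step 10: (¬F ∧ ¬F) ∧ ¬(F ∧ T)
  step 11: ¬F ∧ ¬(F ∧ T)
  step 12: T ∧ ¬(F ∧ T)
  step 13: ¬(F ∧ T)
  step 14: ¬F ∨ ¬T
  step 15: T ∨ ¬T
  step 16: T

Term B:
  start: ¬¬T ∨ F
  step 1: ¬¬T
  step 2: T

Answer: SAME — A ⇓ T, B ⇓ T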